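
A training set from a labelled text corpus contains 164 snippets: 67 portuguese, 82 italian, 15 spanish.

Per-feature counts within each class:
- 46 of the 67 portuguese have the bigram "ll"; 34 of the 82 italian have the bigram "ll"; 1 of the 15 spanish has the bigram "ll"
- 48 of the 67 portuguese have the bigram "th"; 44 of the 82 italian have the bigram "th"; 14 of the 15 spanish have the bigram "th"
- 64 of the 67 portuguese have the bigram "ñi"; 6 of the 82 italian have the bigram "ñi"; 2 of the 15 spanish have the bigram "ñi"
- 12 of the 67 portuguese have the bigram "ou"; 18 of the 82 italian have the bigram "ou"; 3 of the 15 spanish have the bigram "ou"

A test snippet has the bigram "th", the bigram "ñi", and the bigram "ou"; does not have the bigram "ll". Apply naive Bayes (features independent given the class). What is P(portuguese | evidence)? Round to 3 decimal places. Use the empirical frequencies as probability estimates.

portuguese: (67/164) × (21/67) × (48/67) × (64/67) × (12/67) ≈ 0.0156947
italian: (82/164) × (48/82) × (44/82) × (6/82) × (18/82) ≈ 0.00252251
spanish: (15/164) × (14/15) × (14/15) × (2/15) × (3/15) ≈ 0.00212466
P(portuguese | x) = 0.0156947 / 0.02034187 ≈ 0.772

0.772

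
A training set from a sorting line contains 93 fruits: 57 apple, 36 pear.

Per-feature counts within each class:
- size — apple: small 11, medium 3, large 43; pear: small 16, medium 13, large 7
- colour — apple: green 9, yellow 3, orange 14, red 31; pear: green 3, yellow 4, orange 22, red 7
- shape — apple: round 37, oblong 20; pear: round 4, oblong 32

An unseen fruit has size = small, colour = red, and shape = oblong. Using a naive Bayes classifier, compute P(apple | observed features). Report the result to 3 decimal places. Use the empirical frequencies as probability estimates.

0.432

apple: (57/93) × (11/57) × (31/57) × (20/57) ≈ 0.022571
pear: (36/93) × (16/36) × (7/36) × (32/36) ≈ 0.0297358
P(apple | x) = 0.022571 / 0.0523068 ≈ 0.432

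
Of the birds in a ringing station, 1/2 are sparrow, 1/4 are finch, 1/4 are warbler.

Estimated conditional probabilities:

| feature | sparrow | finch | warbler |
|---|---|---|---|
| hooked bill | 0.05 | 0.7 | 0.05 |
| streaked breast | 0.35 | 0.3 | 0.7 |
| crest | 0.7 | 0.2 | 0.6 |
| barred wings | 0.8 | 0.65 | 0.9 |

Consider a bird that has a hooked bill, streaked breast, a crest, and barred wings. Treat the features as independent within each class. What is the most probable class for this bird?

finch

sparrow: 0.5 × 0.05 × 0.35 × 0.7 × 0.8 = 0.0049
finch: 0.25 × 0.7 × 0.3 × 0.2 × 0.65 = 0.006825
warbler: 0.25 × 0.05 × 0.7 × 0.6 × 0.9 = 0.004725
Highest score → finch.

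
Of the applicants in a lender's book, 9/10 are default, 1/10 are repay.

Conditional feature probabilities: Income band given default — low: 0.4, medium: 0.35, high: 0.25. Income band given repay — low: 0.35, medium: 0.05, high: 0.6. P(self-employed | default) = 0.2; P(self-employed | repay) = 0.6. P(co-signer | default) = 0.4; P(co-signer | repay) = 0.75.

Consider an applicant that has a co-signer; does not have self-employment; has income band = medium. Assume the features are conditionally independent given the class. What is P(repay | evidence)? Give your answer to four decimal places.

default: 0.9 × 0.35 × (1−0.2) × 0.4 = 0.1008
repay: 0.1 × 0.05 × (1−0.6) × 0.75 = 0.0015
P(repay | x) = 0.0015 / 0.1023 ≈ 0.0147

0.0147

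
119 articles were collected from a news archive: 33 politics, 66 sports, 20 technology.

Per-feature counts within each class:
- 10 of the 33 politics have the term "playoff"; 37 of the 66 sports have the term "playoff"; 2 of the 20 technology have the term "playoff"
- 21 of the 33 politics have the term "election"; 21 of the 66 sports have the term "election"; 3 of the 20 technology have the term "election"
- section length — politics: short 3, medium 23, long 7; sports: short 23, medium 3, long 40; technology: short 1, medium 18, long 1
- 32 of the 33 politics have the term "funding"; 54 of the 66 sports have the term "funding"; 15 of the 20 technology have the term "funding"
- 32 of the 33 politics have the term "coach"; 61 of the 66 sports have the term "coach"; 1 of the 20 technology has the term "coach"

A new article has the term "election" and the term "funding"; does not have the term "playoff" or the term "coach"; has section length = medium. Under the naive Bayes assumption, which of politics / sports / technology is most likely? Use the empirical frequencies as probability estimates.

technology

politics: (33/119) × (23/33) × (21/33) × (23/33) × (32/33) × (1/33) ≈ 0.00251897
sports: (66/119) × (29/66) × (21/66) × (3/66) × (54/66) × (5/66) ≈ 0.000218464
technology: (20/119) × (18/20) × (3/20) × (18/20) × (15/20) × (19/20) ≈ 0.0145494
Highest score → technology.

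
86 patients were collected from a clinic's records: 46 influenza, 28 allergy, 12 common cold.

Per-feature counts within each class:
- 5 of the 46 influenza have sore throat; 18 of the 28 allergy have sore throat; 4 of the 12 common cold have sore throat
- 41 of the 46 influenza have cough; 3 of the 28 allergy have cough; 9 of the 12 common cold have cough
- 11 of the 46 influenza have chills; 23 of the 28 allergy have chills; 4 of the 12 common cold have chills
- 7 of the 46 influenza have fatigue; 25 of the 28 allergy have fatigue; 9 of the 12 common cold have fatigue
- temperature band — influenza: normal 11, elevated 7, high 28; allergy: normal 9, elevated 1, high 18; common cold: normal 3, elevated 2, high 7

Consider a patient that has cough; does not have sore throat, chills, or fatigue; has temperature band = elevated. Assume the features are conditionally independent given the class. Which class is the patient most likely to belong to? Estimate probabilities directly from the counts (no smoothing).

influenza

influenza: (46/86) × (41/46) × (41/46) × (35/46) × (39/46) × (7/46) ≈ 0.0417127
allergy: (28/86) × (10/28) × (3/28) × (5/28) × (3/28) × (1/28) ≈ 0.00000851299
common cold: (12/86) × (8/12) × (9/12) × (8/12) × (3/12) × (2/12) ≈ 0.00193798
Highest score → influenza.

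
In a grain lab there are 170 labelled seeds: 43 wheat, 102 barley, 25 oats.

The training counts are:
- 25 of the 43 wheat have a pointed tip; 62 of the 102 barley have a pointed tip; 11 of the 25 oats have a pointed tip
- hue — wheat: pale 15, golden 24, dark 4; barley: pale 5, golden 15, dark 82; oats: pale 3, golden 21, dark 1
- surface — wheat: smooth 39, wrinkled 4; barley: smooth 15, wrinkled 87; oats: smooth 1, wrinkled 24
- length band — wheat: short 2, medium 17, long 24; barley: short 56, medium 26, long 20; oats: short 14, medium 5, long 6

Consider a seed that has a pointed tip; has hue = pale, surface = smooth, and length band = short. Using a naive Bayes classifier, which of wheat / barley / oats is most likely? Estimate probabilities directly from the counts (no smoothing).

wheat

wheat: (43/170) × (25/43) × (15/43) × (39/43) × (2/43) ≈ 0.00216407
barley: (102/170) × (62/102) × (5/102) × (15/102) × (56/102) ≈ 0.00144342
oats: (25/170) × (11/25) × (3/25) × (1/25) × (14/25) ≈ 0.000173929
Highest score → wheat.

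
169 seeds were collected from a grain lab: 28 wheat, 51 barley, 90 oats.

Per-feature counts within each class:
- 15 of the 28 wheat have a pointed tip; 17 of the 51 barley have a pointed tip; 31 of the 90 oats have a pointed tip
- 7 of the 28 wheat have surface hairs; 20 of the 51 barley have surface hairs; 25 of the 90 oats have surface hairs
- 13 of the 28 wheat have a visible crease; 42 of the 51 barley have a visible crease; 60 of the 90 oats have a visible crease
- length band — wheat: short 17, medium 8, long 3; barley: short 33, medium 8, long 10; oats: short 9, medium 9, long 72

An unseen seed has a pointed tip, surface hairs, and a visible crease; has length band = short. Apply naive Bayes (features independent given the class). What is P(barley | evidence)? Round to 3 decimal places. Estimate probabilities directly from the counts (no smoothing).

0.685

wheat: (28/169) × (15/28) × (7/28) × (13/28) × (17/28) ≈ 0.00625491
barley: (51/169) × (17/51) × (20/51) × (42/51) × (33/51) ≈ 0.0210206
oats: (90/169) × (31/90) × (25/90) × (60/90) × (9/90) ≈ 0.00339689
P(barley | x) = 0.0210206 / 0.0306724 ≈ 0.685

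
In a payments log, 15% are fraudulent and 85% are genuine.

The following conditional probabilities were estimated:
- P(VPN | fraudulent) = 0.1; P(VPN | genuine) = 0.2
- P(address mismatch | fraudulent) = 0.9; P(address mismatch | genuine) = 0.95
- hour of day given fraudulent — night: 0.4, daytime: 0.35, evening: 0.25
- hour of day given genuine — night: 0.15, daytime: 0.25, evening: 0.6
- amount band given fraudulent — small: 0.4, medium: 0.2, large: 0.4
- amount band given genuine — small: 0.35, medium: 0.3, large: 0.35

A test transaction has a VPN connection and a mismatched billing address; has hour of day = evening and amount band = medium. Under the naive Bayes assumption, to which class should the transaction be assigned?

genuine

fraudulent: 0.15 × 0.1 × 0.9 × 0.25 × 0.2 = 0.000675
genuine: 0.85 × 0.2 × 0.95 × 0.6 × 0.3 = 0.02907
Highest score → genuine.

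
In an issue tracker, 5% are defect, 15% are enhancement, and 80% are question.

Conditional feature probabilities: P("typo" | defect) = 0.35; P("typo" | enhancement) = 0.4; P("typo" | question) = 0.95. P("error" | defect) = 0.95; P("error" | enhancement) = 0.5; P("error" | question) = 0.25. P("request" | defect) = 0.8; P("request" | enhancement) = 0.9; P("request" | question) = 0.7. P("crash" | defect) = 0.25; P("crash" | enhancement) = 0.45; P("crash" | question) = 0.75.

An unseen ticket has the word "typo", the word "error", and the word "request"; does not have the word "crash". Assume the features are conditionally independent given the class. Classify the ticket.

question

defect: 0.05 × 0.35 × 0.95 × 0.8 × (1−0.25) = 0.009975
enhancement: 0.15 × 0.4 × 0.5 × 0.9 × (1−0.45) = 0.01485
question: 0.8 × 0.95 × 0.25 × 0.7 × (1−0.75) = 0.03325
Highest score → question.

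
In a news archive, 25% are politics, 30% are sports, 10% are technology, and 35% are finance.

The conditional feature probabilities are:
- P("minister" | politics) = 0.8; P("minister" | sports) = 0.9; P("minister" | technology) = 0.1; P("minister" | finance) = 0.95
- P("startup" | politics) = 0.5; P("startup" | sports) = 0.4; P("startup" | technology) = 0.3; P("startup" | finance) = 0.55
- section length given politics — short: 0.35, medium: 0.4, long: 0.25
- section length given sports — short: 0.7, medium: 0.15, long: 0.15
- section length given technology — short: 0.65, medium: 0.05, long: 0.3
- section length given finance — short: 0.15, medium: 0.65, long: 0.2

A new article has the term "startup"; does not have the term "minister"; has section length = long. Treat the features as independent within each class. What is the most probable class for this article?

politics: 0.25 × (1−0.8) × 0.5 × 0.25 = 0.00625
sports: 0.3 × (1−0.9) × 0.4 × 0.15 = 0.0018
technology: 0.1 × (1−0.1) × 0.3 × 0.3 = 0.0081
finance: 0.35 × (1−0.95) × 0.55 × 0.2 = 0.001925
Highest score → technology.

technology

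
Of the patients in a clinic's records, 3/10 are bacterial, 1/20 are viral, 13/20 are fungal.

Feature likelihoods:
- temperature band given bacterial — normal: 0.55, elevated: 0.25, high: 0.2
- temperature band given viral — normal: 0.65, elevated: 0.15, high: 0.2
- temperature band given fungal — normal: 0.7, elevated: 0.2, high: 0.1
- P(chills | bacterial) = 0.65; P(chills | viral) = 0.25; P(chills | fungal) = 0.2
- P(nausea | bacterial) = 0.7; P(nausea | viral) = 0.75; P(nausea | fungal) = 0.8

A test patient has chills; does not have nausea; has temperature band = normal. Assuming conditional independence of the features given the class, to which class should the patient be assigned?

bacterial

bacterial: 0.3 × 0.55 × 0.65 × (1−0.7) = 0.032175
viral: 0.05 × 0.65 × 0.25 × (1−0.75) = 0.00203125
fungal: 0.65 × 0.7 × 0.2 × (1−0.8) = 0.0182
Highest score → bacterial.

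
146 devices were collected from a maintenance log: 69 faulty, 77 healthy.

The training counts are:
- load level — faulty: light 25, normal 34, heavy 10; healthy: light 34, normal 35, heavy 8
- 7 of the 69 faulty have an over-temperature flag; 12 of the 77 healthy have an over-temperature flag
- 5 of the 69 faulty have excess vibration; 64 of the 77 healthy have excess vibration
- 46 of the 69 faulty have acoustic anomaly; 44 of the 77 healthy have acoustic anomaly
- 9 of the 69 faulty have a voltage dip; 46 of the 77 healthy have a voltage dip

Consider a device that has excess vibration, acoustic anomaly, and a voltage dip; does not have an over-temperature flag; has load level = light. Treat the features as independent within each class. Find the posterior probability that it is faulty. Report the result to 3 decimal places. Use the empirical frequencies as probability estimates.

0.017

faulty: (69/146) × (25/69) × (62/69) × (5/69) × (46/69) × (9/69) ≈ 0.000969511
healthy: (77/146) × (34/77) × (65/77) × (64/77) × (44/77) × (46/77) ≈ 0.0557785
P(faulty | x) = 0.000969511 / 0.056748011 ≈ 0.017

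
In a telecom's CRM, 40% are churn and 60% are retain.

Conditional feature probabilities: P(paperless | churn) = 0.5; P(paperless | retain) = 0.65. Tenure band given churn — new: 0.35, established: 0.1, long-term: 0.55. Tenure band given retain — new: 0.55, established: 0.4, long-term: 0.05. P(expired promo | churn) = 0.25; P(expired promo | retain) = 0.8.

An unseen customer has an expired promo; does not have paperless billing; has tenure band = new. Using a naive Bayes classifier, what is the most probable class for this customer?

churn: 0.4 × (1−0.5) × 0.35 × 0.25 = 0.0175
retain: 0.6 × (1−0.65) × 0.55 × 0.8 = 0.0924
Highest score → retain.

retain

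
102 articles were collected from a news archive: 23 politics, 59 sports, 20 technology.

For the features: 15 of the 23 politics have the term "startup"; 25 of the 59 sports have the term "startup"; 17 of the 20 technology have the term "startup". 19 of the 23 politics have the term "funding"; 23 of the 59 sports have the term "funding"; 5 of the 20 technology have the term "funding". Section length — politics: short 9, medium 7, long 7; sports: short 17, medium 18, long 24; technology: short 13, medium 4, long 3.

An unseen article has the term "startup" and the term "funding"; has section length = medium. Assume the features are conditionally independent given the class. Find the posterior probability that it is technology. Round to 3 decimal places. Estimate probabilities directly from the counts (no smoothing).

politics: (23/102) × (15/23) × (19/23) × (7/23) ≈ 0.0369732
sports: (59/102) × (25/59) × (23/59) × (18/59) ≈ 0.0291498
technology: (20/102) × (17/20) × (5/20) × (4/20) ≈ 0.00833333
P(technology | x) = 0.00833333 / 0.07445633 ≈ 0.112

0.112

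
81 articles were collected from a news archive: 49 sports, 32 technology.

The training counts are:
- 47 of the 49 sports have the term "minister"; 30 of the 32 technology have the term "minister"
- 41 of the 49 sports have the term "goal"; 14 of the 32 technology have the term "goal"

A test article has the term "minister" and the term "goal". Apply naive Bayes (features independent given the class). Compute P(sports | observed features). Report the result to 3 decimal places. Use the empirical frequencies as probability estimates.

0.750

sports: (49/81) × (47/49) × (41/49) ≈ 0.485513
technology: (32/81) × (30/32) × (14/32) ≈ 0.162037
P(sports | x) = 0.485513 / 0.64755 ≈ 0.750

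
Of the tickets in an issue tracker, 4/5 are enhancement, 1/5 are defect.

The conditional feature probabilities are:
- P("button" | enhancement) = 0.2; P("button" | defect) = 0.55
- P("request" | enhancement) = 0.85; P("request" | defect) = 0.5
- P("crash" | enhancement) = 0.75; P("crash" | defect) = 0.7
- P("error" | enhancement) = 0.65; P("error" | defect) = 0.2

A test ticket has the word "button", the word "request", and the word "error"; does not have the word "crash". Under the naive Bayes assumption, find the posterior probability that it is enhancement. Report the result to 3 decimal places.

enhancement: 0.8 × 0.2 × 0.85 × (1−0.75) × 0.65 = 0.0221
defect: 0.2 × 0.55 × 0.5 × (1−0.7) × 0.2 = 0.0033
P(enhancement | x) = 0.0221 / 0.0254 ≈ 0.870

0.870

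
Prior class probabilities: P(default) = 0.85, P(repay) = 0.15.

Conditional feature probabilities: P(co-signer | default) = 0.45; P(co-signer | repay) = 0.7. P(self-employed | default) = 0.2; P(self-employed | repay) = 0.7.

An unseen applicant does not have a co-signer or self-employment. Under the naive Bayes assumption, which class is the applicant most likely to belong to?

default: 0.85 × (1−0.45) × (1−0.2) = 0.374
repay: 0.15 × (1−0.7) × (1−0.7) = 0.0135
Highest score → default.

default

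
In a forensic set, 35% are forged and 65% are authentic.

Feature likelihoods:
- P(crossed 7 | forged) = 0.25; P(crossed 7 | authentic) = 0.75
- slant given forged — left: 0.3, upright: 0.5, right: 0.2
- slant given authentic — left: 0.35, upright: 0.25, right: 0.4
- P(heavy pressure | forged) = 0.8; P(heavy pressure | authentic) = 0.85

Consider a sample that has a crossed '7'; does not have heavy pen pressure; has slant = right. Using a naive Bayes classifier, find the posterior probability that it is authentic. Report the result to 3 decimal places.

forged: 0.35 × 0.25 × 0.2 × (1−0.8) = 0.0035
authentic: 0.65 × 0.75 × 0.4 × (1−0.85) = 0.02925
P(authentic | x) = 0.02925 / 0.03275 ≈ 0.893

0.893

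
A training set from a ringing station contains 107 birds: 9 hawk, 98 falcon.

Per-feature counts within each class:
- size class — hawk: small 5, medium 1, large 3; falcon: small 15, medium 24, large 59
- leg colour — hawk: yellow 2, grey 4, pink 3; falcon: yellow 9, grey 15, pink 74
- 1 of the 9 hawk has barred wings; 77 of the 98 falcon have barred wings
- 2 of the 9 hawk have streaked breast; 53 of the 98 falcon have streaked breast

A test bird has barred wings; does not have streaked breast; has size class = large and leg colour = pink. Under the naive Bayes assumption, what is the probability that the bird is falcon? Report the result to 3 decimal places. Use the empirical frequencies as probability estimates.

0.995

hawk: (9/107) × (3/9) × (3/9) × (1/9) × (7/9) ≈ 0.000807661
falcon: (98/107) × (59/98) × (74/98) × (77/98) × (45/98) ≈ 0.150219
P(falcon | x) = 0.150219 / 0.151026661 ≈ 0.995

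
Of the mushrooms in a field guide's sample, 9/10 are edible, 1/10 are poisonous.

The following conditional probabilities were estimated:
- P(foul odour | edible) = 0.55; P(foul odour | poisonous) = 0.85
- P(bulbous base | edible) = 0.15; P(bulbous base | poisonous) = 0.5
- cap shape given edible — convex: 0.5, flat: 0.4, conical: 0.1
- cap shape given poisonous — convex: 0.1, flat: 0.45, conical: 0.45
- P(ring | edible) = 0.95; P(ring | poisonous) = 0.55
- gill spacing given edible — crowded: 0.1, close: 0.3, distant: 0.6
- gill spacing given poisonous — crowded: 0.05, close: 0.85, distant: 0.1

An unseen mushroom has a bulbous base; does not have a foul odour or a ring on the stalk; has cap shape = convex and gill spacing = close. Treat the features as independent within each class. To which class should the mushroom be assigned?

edible: 0.9 × (1−0.55) × 0.15 × 0.5 × (1−0.95) × 0.3 = 0.000455625
poisonous: 0.1 × (1−0.85) × 0.5 × 0.1 × (1−0.55) × 0.85 = 0.000286875
Highest score → edible.

edible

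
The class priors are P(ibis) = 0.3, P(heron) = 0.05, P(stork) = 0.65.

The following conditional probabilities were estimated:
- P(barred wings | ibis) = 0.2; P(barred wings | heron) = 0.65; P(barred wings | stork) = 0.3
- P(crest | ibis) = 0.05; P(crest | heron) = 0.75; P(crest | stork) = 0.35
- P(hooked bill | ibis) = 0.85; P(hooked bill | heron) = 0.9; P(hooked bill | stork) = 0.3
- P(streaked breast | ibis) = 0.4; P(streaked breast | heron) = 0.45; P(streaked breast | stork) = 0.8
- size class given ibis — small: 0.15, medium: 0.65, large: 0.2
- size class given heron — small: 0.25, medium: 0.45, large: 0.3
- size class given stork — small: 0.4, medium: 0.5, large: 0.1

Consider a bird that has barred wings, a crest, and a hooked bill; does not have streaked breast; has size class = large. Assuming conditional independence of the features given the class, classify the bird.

heron

ibis: 0.3 × 0.2 × 0.05 × 0.85 × (1−0.4) × 0.2 = 0.000306
heron: 0.05 × 0.65 × 0.75 × 0.9 × (1−0.45) × 0.3 = 0.0036196875
stork: 0.65 × 0.3 × 0.35 × 0.3 × (1−0.8) × 0.1 = 0.0004095
Highest score → heron.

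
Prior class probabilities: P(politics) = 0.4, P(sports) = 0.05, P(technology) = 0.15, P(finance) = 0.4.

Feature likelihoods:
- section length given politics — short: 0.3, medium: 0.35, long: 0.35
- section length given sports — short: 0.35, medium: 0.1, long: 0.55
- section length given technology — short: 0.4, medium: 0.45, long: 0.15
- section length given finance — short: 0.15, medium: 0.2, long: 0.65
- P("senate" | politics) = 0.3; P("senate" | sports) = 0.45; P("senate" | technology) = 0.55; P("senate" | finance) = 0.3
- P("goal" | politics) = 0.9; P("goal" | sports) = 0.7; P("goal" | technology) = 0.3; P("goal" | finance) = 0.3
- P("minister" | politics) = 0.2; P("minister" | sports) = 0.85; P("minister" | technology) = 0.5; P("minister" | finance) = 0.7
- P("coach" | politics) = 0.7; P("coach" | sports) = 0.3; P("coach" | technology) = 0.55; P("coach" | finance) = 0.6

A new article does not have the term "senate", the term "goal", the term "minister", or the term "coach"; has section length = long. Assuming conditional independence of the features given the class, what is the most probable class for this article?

politics: 0.4 × 0.35 × (1−0.3) × (1−0.9) × (1−0.2) × (1−0.7) = 0.002352
sports: 0.05 × 0.55 × (1−0.45) × (1−0.7) × (1−0.85) × (1−0.3) = 0.0004764375
technology: 0.15 × 0.15 × (1−0.55) × (1−0.3) × (1−0.5) × (1−0.55) = 0.0015946875
finance: 0.4 × 0.65 × (1−0.3) × (1−0.3) × (1−0.7) × (1−0.6) = 0.015288
Highest score → finance.

finance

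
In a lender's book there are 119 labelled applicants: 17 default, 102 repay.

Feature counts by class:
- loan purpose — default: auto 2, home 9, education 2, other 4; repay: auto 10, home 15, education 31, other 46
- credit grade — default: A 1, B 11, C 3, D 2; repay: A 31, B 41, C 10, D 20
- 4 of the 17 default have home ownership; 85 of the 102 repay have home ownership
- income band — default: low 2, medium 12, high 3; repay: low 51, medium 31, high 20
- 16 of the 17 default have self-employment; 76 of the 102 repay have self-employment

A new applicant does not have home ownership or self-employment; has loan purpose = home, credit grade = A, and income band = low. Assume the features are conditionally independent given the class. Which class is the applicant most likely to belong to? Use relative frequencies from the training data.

repay

default: (17/119) × (9/17) × (1/17) × (13/17) × (2/17) × (1/17) ≈ 0.0000235436
repay: (102/119) × (15/102) × (31/102) × (17/102) × (51/102) × (26/102) ≈ 0.000813763
Highest score → repay.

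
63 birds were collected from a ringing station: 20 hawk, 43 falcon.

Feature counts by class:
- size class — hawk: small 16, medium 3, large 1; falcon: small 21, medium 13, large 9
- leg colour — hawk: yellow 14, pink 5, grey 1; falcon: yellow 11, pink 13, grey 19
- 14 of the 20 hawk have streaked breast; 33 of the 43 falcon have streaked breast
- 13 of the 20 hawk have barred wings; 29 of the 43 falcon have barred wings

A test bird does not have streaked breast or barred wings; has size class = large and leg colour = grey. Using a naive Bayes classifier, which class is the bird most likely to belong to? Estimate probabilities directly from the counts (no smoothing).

falcon

hawk: (20/63) × (1/20) × (1/20) × (6/20) × (7/20) ≈ 0.0000833333
falcon: (43/63) × (9/43) × (19/43) × (10/43) × (14/43) ≈ 0.00477945
Highest score → falcon.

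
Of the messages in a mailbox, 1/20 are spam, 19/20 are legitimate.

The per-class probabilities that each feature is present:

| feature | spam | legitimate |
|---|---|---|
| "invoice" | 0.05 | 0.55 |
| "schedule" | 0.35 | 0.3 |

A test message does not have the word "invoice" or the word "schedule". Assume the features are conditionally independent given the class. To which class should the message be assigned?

spam: 0.05 × (1−0.05) × (1−0.35) = 0.030875
legitimate: 0.95 × (1−0.55) × (1−0.3) = 0.29925
Highest score → legitimate.

legitimate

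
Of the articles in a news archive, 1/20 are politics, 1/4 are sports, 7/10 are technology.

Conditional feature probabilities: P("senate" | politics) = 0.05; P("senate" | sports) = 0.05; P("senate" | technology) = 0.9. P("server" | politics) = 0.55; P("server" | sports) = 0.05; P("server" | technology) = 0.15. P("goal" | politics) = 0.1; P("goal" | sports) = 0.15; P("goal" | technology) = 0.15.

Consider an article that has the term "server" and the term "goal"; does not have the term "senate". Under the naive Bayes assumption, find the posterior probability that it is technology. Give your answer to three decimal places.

politics: 0.05 × (1−0.05) × 0.55 × 0.1 = 0.0026125
sports: 0.25 × (1−0.05) × 0.05 × 0.15 = 0.00178125
technology: 0.7 × (1−0.9) × 0.15 × 0.15 = 0.001575
P(technology | x) = 0.001575 / 0.00596875 ≈ 0.264

0.264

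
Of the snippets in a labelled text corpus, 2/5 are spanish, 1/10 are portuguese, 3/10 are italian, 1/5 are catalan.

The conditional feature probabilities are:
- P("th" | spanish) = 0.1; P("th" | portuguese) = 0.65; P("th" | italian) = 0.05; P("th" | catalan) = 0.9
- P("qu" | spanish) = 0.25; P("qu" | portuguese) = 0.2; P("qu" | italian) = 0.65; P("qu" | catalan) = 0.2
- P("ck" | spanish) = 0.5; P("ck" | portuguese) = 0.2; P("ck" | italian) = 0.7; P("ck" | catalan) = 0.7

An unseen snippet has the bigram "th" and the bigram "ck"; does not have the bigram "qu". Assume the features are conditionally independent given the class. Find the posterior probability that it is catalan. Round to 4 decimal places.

0.7761

spanish: 0.4 × 0.1 × (1−0.25) × 0.5 = 0.015
portuguese: 0.1 × 0.65 × (1−0.2) × 0.2 = 0.0104
italian: 0.3 × 0.05 × (1−0.65) × 0.7 = 0.003675
catalan: 0.2 × 0.9 × (1−0.2) × 0.7 = 0.1008
P(catalan | x) = 0.1008 / 0.129875 ≈ 0.7761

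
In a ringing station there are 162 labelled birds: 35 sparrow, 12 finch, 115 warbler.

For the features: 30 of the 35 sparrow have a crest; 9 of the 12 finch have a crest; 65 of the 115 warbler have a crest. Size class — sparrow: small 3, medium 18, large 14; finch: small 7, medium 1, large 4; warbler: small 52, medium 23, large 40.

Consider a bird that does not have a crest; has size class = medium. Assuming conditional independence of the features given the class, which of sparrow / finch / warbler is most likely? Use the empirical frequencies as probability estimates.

sparrow: (35/162) × (5/35) × (18/35) ≈ 0.015873
finch: (12/162) × (3/12) × (1/12) ≈ 0.00154321
warbler: (115/162) × (50/115) × (23/115) ≈ 0.0617284
Highest score → warbler.

warbler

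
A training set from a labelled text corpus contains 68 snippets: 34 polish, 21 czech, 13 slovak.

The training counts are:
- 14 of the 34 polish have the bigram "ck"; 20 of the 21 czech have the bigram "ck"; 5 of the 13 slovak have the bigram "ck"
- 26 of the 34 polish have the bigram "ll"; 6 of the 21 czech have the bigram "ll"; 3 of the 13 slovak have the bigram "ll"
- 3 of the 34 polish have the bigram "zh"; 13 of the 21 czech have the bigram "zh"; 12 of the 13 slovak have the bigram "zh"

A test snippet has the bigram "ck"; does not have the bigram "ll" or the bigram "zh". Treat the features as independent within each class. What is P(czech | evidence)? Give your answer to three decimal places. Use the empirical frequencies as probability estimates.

polish: (34/68) × (14/34) × (8/34) × (31/34) ≈ 0.0441685
czech: (21/68) × (20/21) × (15/21) × (8/21) ≈ 0.080032
slovak: (13/68) × (5/13) × (10/13) × (1/13) ≈ 0.00435085
P(czech | x) = 0.080032 / 0.12855135 ≈ 0.623

0.623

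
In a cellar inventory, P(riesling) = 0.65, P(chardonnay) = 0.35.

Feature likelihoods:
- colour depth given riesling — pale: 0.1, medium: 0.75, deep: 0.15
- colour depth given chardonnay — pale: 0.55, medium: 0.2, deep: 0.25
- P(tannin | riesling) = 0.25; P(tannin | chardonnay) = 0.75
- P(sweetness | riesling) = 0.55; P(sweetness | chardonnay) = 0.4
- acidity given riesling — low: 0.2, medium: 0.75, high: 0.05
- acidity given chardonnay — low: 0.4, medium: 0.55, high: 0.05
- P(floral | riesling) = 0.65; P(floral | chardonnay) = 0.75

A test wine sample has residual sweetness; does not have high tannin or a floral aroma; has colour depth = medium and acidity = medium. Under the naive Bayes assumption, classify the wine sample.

riesling: 0.65 × 0.75 × (1−0.25) × 0.55 × 0.75 × (1−0.65) = 0.052787109375
chardonnay: 0.35 × 0.2 × (1−0.75) × 0.4 × 0.55 × (1−0.75) = 0.0009625
Highest score → riesling.

riesling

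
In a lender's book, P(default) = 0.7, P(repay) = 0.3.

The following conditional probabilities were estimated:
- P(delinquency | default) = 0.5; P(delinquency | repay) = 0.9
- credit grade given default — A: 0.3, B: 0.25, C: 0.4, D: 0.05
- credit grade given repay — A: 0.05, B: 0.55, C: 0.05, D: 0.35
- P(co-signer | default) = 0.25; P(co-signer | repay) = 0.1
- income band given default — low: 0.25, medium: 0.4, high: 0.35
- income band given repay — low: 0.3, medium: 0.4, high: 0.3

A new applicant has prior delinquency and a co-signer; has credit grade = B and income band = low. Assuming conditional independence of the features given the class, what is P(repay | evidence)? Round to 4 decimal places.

default: 0.7 × 0.5 × 0.25 × 0.25 × 0.25 = 0.00546875
repay: 0.3 × 0.9 × 0.55 × 0.1 × 0.3 = 0.004455
P(repay | x) = 0.004455 / 0.00992375 ≈ 0.4489

0.4489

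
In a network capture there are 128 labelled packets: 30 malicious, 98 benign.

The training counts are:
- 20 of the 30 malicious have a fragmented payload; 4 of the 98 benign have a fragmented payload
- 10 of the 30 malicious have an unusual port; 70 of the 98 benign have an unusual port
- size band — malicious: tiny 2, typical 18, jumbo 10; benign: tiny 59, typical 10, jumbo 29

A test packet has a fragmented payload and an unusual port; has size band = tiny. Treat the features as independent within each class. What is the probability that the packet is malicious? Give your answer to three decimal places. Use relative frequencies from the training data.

0.205

malicious: (30/128) × (20/30) × (10/30) × (2/30) ≈ 0.00347222
benign: (98/128) × (4/98) × (70/98) × (59/98) ≈ 0.0134384
P(malicious | x) = 0.00347222 / 0.01691062 ≈ 0.205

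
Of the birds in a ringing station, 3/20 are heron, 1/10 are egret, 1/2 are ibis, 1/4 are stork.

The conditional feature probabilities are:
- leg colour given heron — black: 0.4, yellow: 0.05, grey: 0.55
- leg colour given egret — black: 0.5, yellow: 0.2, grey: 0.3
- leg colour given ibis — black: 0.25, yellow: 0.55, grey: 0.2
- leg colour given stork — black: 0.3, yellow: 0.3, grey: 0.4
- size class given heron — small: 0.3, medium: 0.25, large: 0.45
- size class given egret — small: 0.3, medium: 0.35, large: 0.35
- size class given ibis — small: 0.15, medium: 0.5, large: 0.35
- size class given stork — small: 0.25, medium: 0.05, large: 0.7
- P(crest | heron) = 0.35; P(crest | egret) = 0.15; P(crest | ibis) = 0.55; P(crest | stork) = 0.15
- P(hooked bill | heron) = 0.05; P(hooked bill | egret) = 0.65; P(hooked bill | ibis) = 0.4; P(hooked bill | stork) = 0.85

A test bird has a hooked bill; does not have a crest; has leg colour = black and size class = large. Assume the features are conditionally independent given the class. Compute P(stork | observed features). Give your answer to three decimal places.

heron: 0.15 × 0.4 × 0.45 × (1−0.35) × 0.05 = 0.0008775
egret: 0.1 × 0.5 × 0.35 × (1−0.15) × 0.65 = 0.00966875
ibis: 0.5 × 0.25 × 0.35 × (1−0.55) × 0.4 = 0.007875
stork: 0.25 × 0.3 × 0.7 × (1−0.15) × 0.85 = 0.03793125
P(stork | x) = 0.03793125 / 0.0563525 ≈ 0.673

0.673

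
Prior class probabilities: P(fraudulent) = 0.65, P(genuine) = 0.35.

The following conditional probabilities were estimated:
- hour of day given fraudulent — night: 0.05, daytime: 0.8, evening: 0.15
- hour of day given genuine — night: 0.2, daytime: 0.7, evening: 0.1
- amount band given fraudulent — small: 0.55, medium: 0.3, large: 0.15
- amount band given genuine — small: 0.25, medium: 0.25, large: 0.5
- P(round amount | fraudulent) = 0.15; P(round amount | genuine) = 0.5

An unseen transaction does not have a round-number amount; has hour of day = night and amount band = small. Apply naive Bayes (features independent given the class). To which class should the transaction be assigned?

fraudulent: 0.65 × 0.05 × 0.55 × (1−0.15) = 0.01519375
genuine: 0.35 × 0.2 × 0.25 × (1−0.5) = 0.00875
Highest score → fraudulent.

fraudulent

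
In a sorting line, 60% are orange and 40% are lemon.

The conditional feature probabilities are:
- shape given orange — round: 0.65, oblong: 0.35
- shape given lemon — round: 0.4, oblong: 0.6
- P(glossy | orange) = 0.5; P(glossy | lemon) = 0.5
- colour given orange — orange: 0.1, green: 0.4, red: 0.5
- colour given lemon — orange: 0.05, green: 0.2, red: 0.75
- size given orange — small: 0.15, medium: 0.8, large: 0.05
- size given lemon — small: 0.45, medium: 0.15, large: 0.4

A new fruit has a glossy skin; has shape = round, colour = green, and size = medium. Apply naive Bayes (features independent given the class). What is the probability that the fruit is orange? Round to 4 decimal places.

0.9630

orange: 0.6 × 0.65 × 0.5 × 0.4 × 0.8 = 0.0624
lemon: 0.4 × 0.4 × 0.5 × 0.2 × 0.15 = 0.0024
P(orange | x) = 0.0624 / 0.0648 ≈ 0.9630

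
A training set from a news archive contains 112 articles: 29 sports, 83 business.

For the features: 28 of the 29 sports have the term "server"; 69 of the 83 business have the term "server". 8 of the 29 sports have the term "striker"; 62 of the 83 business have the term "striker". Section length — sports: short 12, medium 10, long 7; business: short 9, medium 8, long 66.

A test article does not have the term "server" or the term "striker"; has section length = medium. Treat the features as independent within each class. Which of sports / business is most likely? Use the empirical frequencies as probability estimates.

sports: (29/112) × (1/29) × (21/29) × (10/29) ≈ 0.00222949
business: (83/112) × (14/83) × (21/83) × (8/83) ≈ 0.00304834
Highest score → business.

business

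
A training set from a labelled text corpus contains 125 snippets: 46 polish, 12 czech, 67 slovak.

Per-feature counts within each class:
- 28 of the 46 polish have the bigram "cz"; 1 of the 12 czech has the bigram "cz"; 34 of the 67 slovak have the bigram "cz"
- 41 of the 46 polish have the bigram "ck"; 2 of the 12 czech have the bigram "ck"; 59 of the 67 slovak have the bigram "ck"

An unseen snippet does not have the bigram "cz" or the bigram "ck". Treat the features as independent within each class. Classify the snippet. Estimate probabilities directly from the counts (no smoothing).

czech

polish: (46/125) × (18/46) × (5/46) ≈ 0.0156522
czech: (12/125) × (11/12) × (10/12) ≈ 0.0733333
slovak: (67/125) × (33/67) × (8/67) ≈ 0.0315224
Highest score → czech.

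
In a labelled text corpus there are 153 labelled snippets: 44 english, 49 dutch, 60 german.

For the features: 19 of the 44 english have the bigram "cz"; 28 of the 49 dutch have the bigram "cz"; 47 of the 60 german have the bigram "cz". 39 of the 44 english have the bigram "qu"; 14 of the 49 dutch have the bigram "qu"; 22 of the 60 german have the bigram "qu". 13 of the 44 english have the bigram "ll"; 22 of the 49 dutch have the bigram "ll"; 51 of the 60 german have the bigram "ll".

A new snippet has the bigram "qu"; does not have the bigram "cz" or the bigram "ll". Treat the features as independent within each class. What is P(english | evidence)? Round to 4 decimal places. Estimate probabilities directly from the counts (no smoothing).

english: (44/153) × (25/44) × (39/44) × (31/44) ≈ 0.10204
dutch: (49/153) × (21/49) × (14/49) × (27/49) ≈ 0.0216086
german: (60/153) × (13/60) × (22/60) × (9/60) ≈ 0.0046732
P(english | x) = 0.10204 / 0.1283218 ≈ 0.7952

0.7952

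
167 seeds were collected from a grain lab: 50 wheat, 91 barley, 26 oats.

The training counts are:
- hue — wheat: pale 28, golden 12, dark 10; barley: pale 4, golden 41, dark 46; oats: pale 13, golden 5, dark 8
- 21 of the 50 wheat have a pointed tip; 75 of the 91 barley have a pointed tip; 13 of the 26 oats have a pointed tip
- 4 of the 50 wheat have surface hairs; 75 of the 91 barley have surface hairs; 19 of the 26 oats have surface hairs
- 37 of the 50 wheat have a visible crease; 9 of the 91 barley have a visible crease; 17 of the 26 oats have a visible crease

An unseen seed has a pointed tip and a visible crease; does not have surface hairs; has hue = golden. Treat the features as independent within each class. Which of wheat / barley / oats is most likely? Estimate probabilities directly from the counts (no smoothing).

wheat: (50/167) × (12/50) × (21/50) × (46/50) × (37/50) ≈ 0.0205463
barley: (91/167) × (41/91) × (75/91) × (16/91) × (9/91) ≈ 0.00351858
oats: (26/167) × (5/26) × (13/26) × (7/26) × (17/26) ≈ 0.00263526
Highest score → wheat.

wheat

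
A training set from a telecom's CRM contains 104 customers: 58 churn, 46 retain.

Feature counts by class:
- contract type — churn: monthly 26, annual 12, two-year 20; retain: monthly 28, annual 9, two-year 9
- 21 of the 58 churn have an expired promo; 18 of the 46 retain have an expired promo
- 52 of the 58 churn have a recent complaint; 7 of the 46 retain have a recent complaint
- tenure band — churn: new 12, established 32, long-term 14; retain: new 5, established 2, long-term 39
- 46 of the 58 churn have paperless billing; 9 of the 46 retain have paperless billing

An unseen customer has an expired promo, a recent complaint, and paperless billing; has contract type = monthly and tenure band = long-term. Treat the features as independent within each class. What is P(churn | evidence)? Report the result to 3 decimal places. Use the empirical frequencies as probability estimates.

0.854

churn: (58/104) × (26/58) × (21/58) × (52/58) × (14/58) × (46/58) ≈ 0.0155359
retain: (46/104) × (28/46) × (18/46) × (7/46) × (39/46) × (9/46) ≈ 0.00265932
P(churn | x) = 0.0155359 / 0.01819522 ≈ 0.854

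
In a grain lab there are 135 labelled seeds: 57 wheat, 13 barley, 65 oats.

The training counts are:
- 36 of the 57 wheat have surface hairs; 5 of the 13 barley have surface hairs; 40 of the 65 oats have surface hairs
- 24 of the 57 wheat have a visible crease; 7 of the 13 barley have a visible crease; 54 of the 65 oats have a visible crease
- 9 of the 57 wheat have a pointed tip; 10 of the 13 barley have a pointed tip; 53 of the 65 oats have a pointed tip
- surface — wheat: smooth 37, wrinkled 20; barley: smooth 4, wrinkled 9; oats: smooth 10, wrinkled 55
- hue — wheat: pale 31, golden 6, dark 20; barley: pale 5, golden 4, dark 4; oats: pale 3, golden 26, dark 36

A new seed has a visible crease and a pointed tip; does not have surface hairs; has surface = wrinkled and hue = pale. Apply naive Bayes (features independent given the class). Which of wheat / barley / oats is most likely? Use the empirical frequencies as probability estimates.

wheat: (57/135) × (21/57) × (24/57) × (9/57) × (20/57) × (31/57) ≈ 0.00197347
barley: (13/135) × (8/13) × (7/13) × (10/13) × (9/13) × (5/13) ≈ 0.00653572
oats: (65/135) × (25/65) × (54/65) × (53/65) × (55/65) × (3/65) ≈ 0.00489899
Highest score → barley.

barley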